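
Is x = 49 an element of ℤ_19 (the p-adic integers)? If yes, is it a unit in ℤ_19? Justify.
x ∈ ℤ_19^× (unit); v_19(x) = 0

ℤ_19 = {x ∈ ℚ_19 : v_19(x) ≥ 0} and ℤ_19^× = {x ∈ ℤ_19 : v_19(x) = 0}. Here v_19(49) = v_19(num) − v_19(den) = 0; compare against these criteria.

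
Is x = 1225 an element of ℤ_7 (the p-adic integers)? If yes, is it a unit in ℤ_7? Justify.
x ∈ ℤ_7 but not a unit; v_7(x) = 2 > 0

ℤ_7 = {x ∈ ℚ_7 : v_7(x) ≥ 0} and ℤ_7^× = {x ∈ ℤ_7 : v_7(x) = 0}. Here v_7(1225) = v_7(num) − v_7(den) = 2; compare against these criteria.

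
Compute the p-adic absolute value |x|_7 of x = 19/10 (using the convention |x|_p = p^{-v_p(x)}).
|19/10|_7 = 1

Step 1 — compute v_7(x) by factoring powers of 7 out of the numerator and denominator: v_7(19/10) = 0. Step 2 — apply |x|_p = p^{-v_p(x)} = 7^{0} = 1.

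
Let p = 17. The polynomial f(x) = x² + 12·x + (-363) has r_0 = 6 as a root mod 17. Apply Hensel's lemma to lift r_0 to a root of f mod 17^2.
r_1 = 125 (mod 289)

Hensel: r_{i+1} = r_i − f(r_i)·(f′(r_i))^{-1} mod 17^{i+2}, f′(x) = 2x + 12. Iterate:
  r_0 = 6 (mod 17)
  r_1 = 125 (mod 289)
Final: r = 125 satisfies f(r) ≡ 0 mod 17^2.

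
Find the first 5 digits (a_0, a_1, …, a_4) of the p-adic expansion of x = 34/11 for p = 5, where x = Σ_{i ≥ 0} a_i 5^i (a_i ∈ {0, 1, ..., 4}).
(a_0, …, a_4) = (4, 3, 3, 2, 4)

v_5(34/11) = 0 (numerator and denominator both coprime to 5), so x ∈ ℤ_5^×. Compute digits iteratively via a_i = x_i mod 5, x_{i+1} = (x_i − a_i)/5, with x_0 = x:
  x_0 = 34/11;  a_0 = 4;  x_1 = (x_0 − 4)/5 = -2/11
  x_1 = -2/11;  a_1 = 3;  x_2 = (x_1 − 3)/5 = -7/11
  x_2 = -7/11;  a_2 = 3;  x_3 = (x_2 − 3)/5 = -8/11
  x_3 = -8/11;  a_3 = 2;  x_4 = (x_3 − 2)/5 = -6/11
  x_4 = -6/11;  a_4 = 4;  x_5 = (x_4 − 4)/5 = -10/11
Digits: (4, 3, 3, 2, 4).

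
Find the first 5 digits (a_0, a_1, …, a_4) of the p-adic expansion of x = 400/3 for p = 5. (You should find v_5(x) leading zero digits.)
(a_0, …, a_4) = (0, 0, 2, 4, 1)

v_5(400/3) = 2, so a_0 = ... = a_1 = 0. Factor out: x = 5^2 · u with u = 16/3 a unit in ℤ_5. Expand u iteratively via a_{v+i} = u_i mod 5, u_{i+1} = (u_i − a_{v+i})/5:
  u_0 = 16/3;  a_2 = 2;  u_1 = (u_0 − 2)/5 = 2/3
  u_1 = 2/3;  a_3 = 4;  u_2 = (u_1 − 4)/5 = -2/3
  u_2 = -2/3;  a_4 = 1;  u_3 = (u_2 − 1)/5 = -1/3
Digits: (0, 0, 2, 4, 1).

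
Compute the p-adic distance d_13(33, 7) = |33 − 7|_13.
d_13(33, 7) = 1/13

Step 1 — x − y = 33 − 7 = 26. Step 2 — v_13(26) = 1 (factor: 26 = (13^1 · 2); the sign does not affect v_p). Step 3 — |x − y|_13 = 13^{-1} = 1/13.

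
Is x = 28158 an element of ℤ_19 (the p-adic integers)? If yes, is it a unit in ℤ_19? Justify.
x ∈ ℤ_19 but not a unit; v_19(x) = 2 > 0

ℤ_19 = {x ∈ ℚ_19 : v_19(x) ≥ 0} and ℤ_19^× = {x ∈ ℤ_19 : v_19(x) = 0}. Here v_19(28158) = v_19(num) − v_19(den) = 2; compare against these criteria.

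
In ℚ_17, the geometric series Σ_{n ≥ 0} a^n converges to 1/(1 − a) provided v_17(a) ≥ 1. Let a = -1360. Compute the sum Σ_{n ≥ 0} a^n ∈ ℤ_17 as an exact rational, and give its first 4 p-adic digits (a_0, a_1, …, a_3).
Σ a^n = 1/(1 − a) = 1/1361;  first 4 digits = (1, 5, 3, 8)

v_17(a) = 1 ≥ 1, so the series converges in ℤ_17 to 1/(1 − a) = 1/(1 − (-1360)) = 1/1361. Expand this rational in ℤ_17: compute digits iteratively via d_i = x_i mod 17, x_{i+1} = (x_i − d_i)/17. The first 4 digits are (1, 5, 3, 8).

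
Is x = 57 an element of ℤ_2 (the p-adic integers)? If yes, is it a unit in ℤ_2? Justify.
x ∈ ℤ_2^× (unit); v_2(x) = 0

ℤ_2 = {x ∈ ℚ_2 : v_2(x) ≥ 0} and ℤ_2^× = {x ∈ ℤ_2 : v_2(x) = 0}. Here v_2(57) = v_2(num) − v_2(den) = 0; compare against these criteria.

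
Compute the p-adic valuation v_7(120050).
v_7(120050) = 4

v_7(n) is the largest exponent k such that 7^k divides n. Factor out: 120050 = 7^4 · 50. (Sign doesn't affect v_p.) So v_7(120050) = 4.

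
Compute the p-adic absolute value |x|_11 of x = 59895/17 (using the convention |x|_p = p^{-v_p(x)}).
|59895/17|_11 = 1/1331

Step 1 — compute v_11(x) by factoring powers of 11 out of the numerator and denominator: v_11(59895/17) = 3. Step 2 — apply |x|_p = p^{-v_p(x)} = 11^{-3} = 1/1331.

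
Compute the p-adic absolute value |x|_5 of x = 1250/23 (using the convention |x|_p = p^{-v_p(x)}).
|1250/23|_5 = 1/625

Step 1 — compute v_5(x) by factoring powers of 5 out of the numerator and denominator: v_5(1250/23) = 4. Step 2 — apply |x|_p = p^{-v_p(x)} = 5^{-4} = 1/625.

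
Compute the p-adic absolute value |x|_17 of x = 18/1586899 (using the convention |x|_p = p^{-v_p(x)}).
|18/1586899|_17 = 83521

Step 1 — compute v_17(x) by factoring powers of 17 out of the numerator and denominator: v_17(18/1586899) = -4. Step 2 — apply |x|_p = p^{-v_p(x)} = 17^{4} = 83521.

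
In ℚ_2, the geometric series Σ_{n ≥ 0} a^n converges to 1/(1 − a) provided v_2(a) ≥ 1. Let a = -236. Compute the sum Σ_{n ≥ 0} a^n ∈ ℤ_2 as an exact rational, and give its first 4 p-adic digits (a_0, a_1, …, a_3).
Σ a^n = 1/(1 − a) = 1/237;  first 4 digits = (1, 0, 1, 0)

v_2(a) = 2 ≥ 1, so the series converges in ℤ_2 to 1/(1 − a) = 1/(1 − (-236)) = 1/237. Expand this rational in ℤ_2: compute digits iteratively via d_i = x_i mod 2, x_{i+1} = (x_i − d_i)/2. The first 4 digits are (1, 0, 1, 0).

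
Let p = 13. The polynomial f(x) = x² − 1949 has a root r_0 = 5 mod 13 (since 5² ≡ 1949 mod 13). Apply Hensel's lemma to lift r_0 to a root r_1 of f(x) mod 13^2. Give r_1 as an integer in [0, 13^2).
r_1 = 96 (mod 169)

Hensel's recurrence: r_{i+1} = r_i − f(r_i)·(f′(r_i))^{-1} mod 13^{i+2}, with f′(x) = 2x. Iterate:
  r_0 = 5 (mod 13)
  r_1 = 96 (mod 169)
Final: r_1 = 96, and one checks f(r_1) ≡ 0 mod 13^2.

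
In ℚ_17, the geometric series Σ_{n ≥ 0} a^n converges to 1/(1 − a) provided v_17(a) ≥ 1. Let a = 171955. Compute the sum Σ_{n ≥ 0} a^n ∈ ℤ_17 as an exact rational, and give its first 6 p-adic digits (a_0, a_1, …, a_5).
Σ a^n = 1/(1 − a) = -1/171954;  first 6 digits = (1, 0, 0, 1, 2, 0)

v_17(a) = 3 ≥ 1, so the series converges in ℤ_17 to 1/(1 − a) = 1/(1 − 171955) = -1/171954. Expand this rational in ℤ_17: compute digits iteratively via d_i = x_i mod 17, x_{i+1} = (x_i − d_i)/17. The first 6 digits are (1, 0, 0, 1, 2, 0).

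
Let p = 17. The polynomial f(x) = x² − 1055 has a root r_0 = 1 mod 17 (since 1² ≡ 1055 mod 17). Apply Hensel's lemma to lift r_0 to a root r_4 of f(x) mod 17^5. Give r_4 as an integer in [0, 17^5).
r_4 = 129422 (mod 1419857)

Hensel's recurrence: r_{i+1} = r_i − f(r_i)·(f′(r_i))^{-1} mod 17^{i+2}, with f′(x) = 2x. Iterate:
  r_0 = 1 (mod 17)
  r_1 = 239 (mod 289)
  r_2 = 1684 (mod 4913)
  r_3 = 45901 (mod 83521)
  r_4 = 129422 (mod 1419857)
Final: r_4 = 129422, and one checks f(r_4) ≡ 0 mod 17^5.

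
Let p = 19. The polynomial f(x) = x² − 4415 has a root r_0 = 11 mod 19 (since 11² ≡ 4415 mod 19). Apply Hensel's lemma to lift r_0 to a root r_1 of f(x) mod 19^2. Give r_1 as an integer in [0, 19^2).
r_1 = 239 (mod 361)

Hensel's recurrence: r_{i+1} = r_i − f(r_i)·(f′(r_i))^{-1} mod 19^{i+2}, with f′(x) = 2x. Iterate:
  r_0 = 11 (mod 19)
  r_1 = 239 (mod 361)
Final: r_1 = 239, and one checks f(r_1) ≡ 0 mod 19^2.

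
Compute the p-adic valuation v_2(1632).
v_2(1632) = 5

v_2(n) is the largest exponent k such that 2^k divides n. Factor out: 1632 = 2^5 · 51. (Sign doesn't affect v_p.) So v_2(1632) = 5.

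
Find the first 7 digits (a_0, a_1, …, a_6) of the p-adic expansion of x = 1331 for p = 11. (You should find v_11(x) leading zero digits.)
(a_0, …, a_6) = (0, 0, 0, 1, 0, 0, 0)

v_11(1331) = 3, so a_0 = ... = a_2 = 0. Factor out: x = 11^3 · u with u = 1 a unit in ℤ_11. Expand u iteratively via a_{v+i} = u_i mod 11, u_{i+1} = (u_i − a_{v+i})/11:
  u_0 = 1;  a_3 = 1;  u_1 = (u_0 − 1)/11 = 0
  u_1 = 0;  a_4 = 0;  u_2 = (u_1 − 0)/11 = 0
  u_2 = 0;  a_5 = 0;  u_3 = (u_2 − 0)/11 = 0
  u_3 = 0;  a_6 = 0;  u_4 = (u_3 − 0)/11 = 0
Digits: (0, 0, 0, 1, 0, 0, 0).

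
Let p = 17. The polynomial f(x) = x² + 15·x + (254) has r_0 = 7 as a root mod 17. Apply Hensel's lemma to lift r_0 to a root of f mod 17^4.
r_3 = 72801 (mod 83521)

Hensel: r_{i+1} = r_i − f(r_i)·(f′(r_i))^{-1} mod 17^{i+2}, f′(x) = 2x + 15. Iterate:
  r_0 = 7 (mod 17)
  r_1 = 262 (mod 289)
  r_2 = 4019 (mod 4913)
  r_3 = 72801 (mod 83521)
Final: r = 72801 satisfies f(r) ≡ 0 mod 17^4.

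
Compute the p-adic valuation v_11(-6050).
v_11(-6050) = 2

v_11(n) is the largest exponent k such that 11^k divides n. Factor out: -6050 = -11^2 · 50. (Sign doesn't affect v_p.) So v_11(-6050) = 2.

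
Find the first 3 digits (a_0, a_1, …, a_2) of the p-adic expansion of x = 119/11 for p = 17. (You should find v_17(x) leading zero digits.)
(a_0, …, a_2) = (0, 13, 7)

v_17(119/11) = 1, so a_0 = ... = a_0 = 0. Factor out: x = 17^1 · u with u = 7/11 a unit in ℤ_17. Expand u iteratively via a_{v+i} = u_i mod 17, u_{i+1} = (u_i − a_{v+i})/17:
  u_0 = 7/11;  a_1 = 13;  u_1 = (u_0 − 13)/17 = -8/11
  u_1 = -8/11;  a_2 = 7;  u_2 = (u_1 − 7)/17 = -5/11
Digits: (0, 13, 7).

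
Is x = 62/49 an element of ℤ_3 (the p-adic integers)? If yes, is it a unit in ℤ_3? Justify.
x ∈ ℤ_3^× (unit); v_3(x) = 0

ℤ_3 = {x ∈ ℚ_3 : v_3(x) ≥ 0} and ℤ_3^× = {x ∈ ℤ_3 : v_3(x) = 0}. Here v_3(62/49) = v_3(num) − v_3(den) = 0; compare against these criteria.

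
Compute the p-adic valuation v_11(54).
v_11(54) = 0

v_11(n) is the largest exponent k such that 11^k divides n. Factor out: 54 = 11^0 · 54. (Sign doesn't affect v_p.) So v_11(54) = 0.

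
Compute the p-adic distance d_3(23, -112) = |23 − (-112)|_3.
d_3(23, -112) = 1/27

Step 1 — x − y = 23 − (-112) = 135. Step 2 — v_3(135) = 3 (factor: 135 = (3^3 · 5); the sign does not affect v_p). Step 3 — |x − y|_3 = 3^{-3} = 1/27.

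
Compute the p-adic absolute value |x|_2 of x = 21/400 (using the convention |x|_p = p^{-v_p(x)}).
|21/400|_2 = 16

Step 1 — compute v_2(x) by factoring powers of 2 out of the numerator and denominator: v_2(21/400) = -4. Step 2 — apply |x|_p = p^{-v_p(x)} = 2^{4} = 16.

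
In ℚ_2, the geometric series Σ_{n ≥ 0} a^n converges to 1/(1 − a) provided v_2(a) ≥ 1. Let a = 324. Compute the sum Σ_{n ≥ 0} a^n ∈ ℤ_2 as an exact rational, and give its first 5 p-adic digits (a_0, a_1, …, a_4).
Σ a^n = 1/(1 − a) = -1/323;  first 5 digits = (1, 0, 1, 0, 1)

v_2(a) = 2 ≥ 1, so the series converges in ℤ_2 to 1/(1 − a) = 1/(1 − 324) = -1/323. Expand this rational in ℤ_2: compute digits iteratively via d_i = x_i mod 2, x_{i+1} = (x_i − d_i)/2. The first 5 digits are (1, 0, 1, 0, 1).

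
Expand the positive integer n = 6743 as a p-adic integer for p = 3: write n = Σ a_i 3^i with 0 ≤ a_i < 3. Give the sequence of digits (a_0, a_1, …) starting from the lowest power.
(a_0, a_1, …) = (2, 0, 2, 0, 2, 0, 0, 0, 1)

Repeated division by 3 gives the digits low-to-high: 6743 = 2 + 2·3^2 + 2·3^4 + 1·3^8. Digit sequence: (2, 0, 2, 0, 2, 0, 0, 0, 1).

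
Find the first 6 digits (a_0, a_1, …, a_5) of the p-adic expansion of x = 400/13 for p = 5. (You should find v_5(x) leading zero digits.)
(a_0, …, a_5) = (0, 0, 2, 1, 4, 3)

v_5(400/13) = 2, so a_0 = ... = a_1 = 0. Factor out: x = 5^2 · u with u = 16/13 a unit in ℤ_5. Expand u iteratively via a_{v+i} = u_i mod 5, u_{i+1} = (u_i − a_{v+i})/5:
  u_0 = 16/13;  a_2 = 2;  u_1 = (u_0 − 2)/5 = -2/13
  u_1 = -2/13;  a_3 = 1;  u_2 = (u_1 − 1)/5 = -3/13
  u_2 = -3/13;  a_4 = 4;  u_3 = (u_2 − 4)/5 = -11/13
  u_3 = -11/13;  a_5 = 3;  u_4 = (u_3 − 3)/5 = -10/13
Digits: (0, 0, 2, 1, 4, 3).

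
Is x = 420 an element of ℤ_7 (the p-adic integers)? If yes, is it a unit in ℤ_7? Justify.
x ∈ ℤ_7 but not a unit; v_7(x) = 1 > 0

ℤ_7 = {x ∈ ℚ_7 : v_7(x) ≥ 0} and ℤ_7^× = {x ∈ ℤ_7 : v_7(x) = 0}. Here v_7(420) = v_7(num) − v_7(den) = 1; compare against these criteria.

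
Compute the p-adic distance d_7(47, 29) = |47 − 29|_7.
d_7(47, 29) = 1

Step 1 — x − y = 47 − 29 = 18. Step 2 — v_7(18) = 0 (factor: 18 = (7^0 · 18); the sign does not affect v_p). Step 3 — |x − y|_7 = 7^{0} = 1.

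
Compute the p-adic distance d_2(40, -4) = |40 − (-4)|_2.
d_2(40, -4) = 1/4

Step 1 — x − y = 40 − (-4) = 44. Step 2 — v_2(44) = 2 (factor: 44 = (2^2 · 11); the sign does not affect v_p). Step 3 — |x − y|_2 = 2^{-2} = 1/4.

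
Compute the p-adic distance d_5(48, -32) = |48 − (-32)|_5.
d_5(48, -32) = 1/5

Step 1 — x − y = 48 − (-32) = 80. Step 2 — v_5(80) = 1 (factor: 80 = (5^1 · 16); the sign does not affect v_p). Step 3 — |x − y|_5 = 5^{-1} = 1/5.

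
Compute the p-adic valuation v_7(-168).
v_7(-168) = 1

v_7(n) is the largest exponent k such that 7^k divides n. Factor out: -168 = -7^1 · 24. (Sign doesn't affect v_p.) So v_7(-168) = 1.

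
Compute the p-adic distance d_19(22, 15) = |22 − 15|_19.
d_19(22, 15) = 1

Step 1 — x − y = 22 − 15 = 7. Step 2 — v_19(7) = 0 (factor: 7 = (19^0 · 7); the sign does not affect v_p). Step 3 — |x − y|_19 = 19^{0} = 1.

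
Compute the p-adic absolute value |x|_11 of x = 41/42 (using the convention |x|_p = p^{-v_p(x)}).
|41/42|_11 = 1

Step 1 — compute v_11(x) by factoring powers of 11 out of the numerator and denominator: v_11(41/42) = 0. Step 2 — apply |x|_p = p^{-v_p(x)} = 11^{0} = 1.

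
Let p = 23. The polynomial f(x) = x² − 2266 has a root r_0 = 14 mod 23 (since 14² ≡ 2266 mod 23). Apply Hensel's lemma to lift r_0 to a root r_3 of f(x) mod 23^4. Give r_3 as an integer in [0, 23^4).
r_3 = 156483 (mod 279841)

Hensel's recurrence: r_{i+1} = r_i − f(r_i)·(f′(r_i))^{-1} mod 23^{i+2}, with f′(x) = 2x. Iterate:
  r_0 = 14 (mod 23)
  r_1 = 428 (mod 529)
  r_2 = 10479 (mod 12167)
  r_3 = 156483 (mod 279841)
Final: r_3 = 156483, and one checks f(r_3) ≡ 0 mod 23^4.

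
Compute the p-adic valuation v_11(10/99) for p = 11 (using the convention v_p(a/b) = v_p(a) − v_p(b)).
v_11(10/99) = -1

Factor powers of 11 from the numerator and denominator of the reduced fraction: 10 = 11^0 · 10 and 99 = 11^1 · 9. Apply v_p(a/b) = v_p(a) − v_p(b): v_11(10/99) = 0 − 1 = -1.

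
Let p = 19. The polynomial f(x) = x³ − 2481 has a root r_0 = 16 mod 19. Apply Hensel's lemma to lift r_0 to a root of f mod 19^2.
r_1 = 130 (mod 361)

Hensel: r_{i+1} = r_i − f(r_i)/f′(r_i) mod 19^{i+2}, where f′(x) = 3x². Iterate:
  r_0 = 16 (mod 19)
  r_1 = 130 (mod 361)
Final: r = 130 with f(r) ≡ 0 mod 19^2.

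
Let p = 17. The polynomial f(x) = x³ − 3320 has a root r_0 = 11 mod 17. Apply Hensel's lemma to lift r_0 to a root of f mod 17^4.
r_3 = 44993 (mod 83521)

Hensel: r_{i+1} = r_i − f(r_i)/f′(r_i) mod 17^{i+2}, where f′(x) = 3x². Iterate:
  r_0 = 11 (mod 17)
  r_1 = 198 (mod 289)
  r_2 = 776 (mod 4913)
  r_3 = 44993 (mod 83521)
Final: r = 44993 with f(r) ≡ 0 mod 17^4.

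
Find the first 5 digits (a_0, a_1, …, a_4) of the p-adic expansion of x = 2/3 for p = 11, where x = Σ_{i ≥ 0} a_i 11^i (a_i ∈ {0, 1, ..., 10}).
(a_0, …, a_4) = (8, 3, 7, 3, 7)

v_11(2/3) = 0 (numerator and denominator both coprime to 11), so x ∈ ℤ_11^×. Compute digits iteratively via a_i = x_i mod 11, x_{i+1} = (x_i − a_i)/11, with x_0 = x:
  x_0 = 2/3;  a_0 = 8;  x_1 = (x_0 − 8)/11 = -2/3
  x_1 = -2/3;  a_1 = 3;  x_2 = (x_1 − 3)/11 = -1/3
  x_2 = -1/3;  a_2 = 7;  x_3 = (x_2 − 7)/11 = -2/3
  x_3 = -2/3;  a_3 = 3;  x_4 = (x_3 − 3)/11 = -1/3
  x_4 = -1/3;  a_4 = 7;  x_5 = (x_4 − 7)/11 = -2/3
Digits: (8, 3, 7, 3, 7).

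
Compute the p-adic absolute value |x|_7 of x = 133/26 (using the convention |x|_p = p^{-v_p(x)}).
|133/26|_7 = 1/7

Step 1 — compute v_7(x) by factoring powers of 7 out of the numerator and denominator: v_7(133/26) = 1. Step 2 — apply |x|_p = p^{-v_p(x)} = 7^{-1} = 1/7.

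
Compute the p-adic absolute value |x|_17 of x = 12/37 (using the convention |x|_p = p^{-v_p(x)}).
|12/37|_17 = 1

Step 1 — compute v_17(x) by factoring powers of 17 out of the numerator and denominator: v_17(12/37) = 0. Step 2 — apply |x|_p = p^{-v_p(x)} = 17^{0} = 1.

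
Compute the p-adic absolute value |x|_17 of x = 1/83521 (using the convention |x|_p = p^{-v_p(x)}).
|1/83521|_17 = 83521

Step 1 — compute v_17(x) by factoring powers of 17 out of the numerator and denominator: v_17(1/83521) = -4. Step 2 — apply |x|_p = p^{-v_p(x)} = 17^{4} = 83521.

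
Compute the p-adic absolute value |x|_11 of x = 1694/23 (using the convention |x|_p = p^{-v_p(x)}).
|1694/23|_11 = 1/121

Step 1 — compute v_11(x) by factoring powers of 11 out of the numerator and denominator: v_11(1694/23) = 2. Step 2 — apply |x|_p = p^{-v_p(x)} = 11^{-2} = 1/121.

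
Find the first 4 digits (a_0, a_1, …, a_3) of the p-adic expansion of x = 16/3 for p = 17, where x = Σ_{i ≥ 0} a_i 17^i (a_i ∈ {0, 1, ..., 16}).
(a_0, …, a_3) = (11, 11, 5, 11)

v_17(16/3) = 0 (numerator and denominator both coprime to 17), so x ∈ ℤ_17^×. Compute digits iteratively via a_i = x_i mod 17, x_{i+1} = (x_i − a_i)/17, with x_0 = x:
  x_0 = 16/3;  a_0 = 11;  x_1 = (x_0 − 11)/17 = -1/3
  x_1 = -1/3;  a_1 = 11;  x_2 = (x_1 − 11)/17 = -2/3
  x_2 = -2/3;  a_2 = 5;  x_3 = (x_2 − 5)/17 = -1/3
  x_3 = -1/3;  a_3 = 11;  x_4 = (x_3 − 11)/17 = -2/3
Digits: (11, 11, 5, 11).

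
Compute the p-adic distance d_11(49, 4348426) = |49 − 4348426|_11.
d_11(49, 4348426) = 1/161051

Step 1 — x − y = 49 − 4348426 = -4348377. Step 2 — v_11(-4348377) = 5 (factor: -4348377 = −(11^5 · 27); the sign does not affect v_p). Step 3 — |x − y|_11 = 11^{-5} = 1/161051.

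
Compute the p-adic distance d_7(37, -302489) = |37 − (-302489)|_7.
d_7(37, -302489) = 1/16807

Step 1 — x − y = 37 − (-302489) = 302526. Step 2 — v_7(302526) = 5 (factor: 302526 = (7^5 · 18); the sign does not affect v_p). Step 3 — |x − y|_7 = 7^{-5} = 1/16807.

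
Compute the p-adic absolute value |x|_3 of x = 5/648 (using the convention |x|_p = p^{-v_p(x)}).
|5/648|_3 = 81

Step 1 — compute v_3(x) by factoring powers of 3 out of the numerator and denominator: v_3(5/648) = -4. Step 2 — apply |x|_p = p^{-v_p(x)} = 3^{4} = 81.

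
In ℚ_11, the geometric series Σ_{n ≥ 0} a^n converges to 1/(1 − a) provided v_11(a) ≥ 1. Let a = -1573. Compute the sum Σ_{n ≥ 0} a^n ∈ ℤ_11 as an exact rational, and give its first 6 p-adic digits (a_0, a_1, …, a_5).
Σ a^n = 1/(1 − a) = 1/1574;  first 6 digits = (1, 0, 9, 9, 3, 4)

v_11(a) = 2 ≥ 1, so the series converges in ℤ_11 to 1/(1 − a) = 1/(1 − (-1573)) = 1/1574. Expand this rational in ℤ_11: compute digits iteratively via d_i = x_i mod 11, x_{i+1} = (x_i − d_i)/11. The first 6 digits are (1, 0, 9, 9, 3, 4).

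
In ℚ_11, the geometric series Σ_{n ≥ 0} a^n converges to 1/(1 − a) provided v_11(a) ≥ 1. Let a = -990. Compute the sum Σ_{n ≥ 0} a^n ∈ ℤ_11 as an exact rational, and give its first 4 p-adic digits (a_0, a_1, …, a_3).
Σ a^n = 1/(1 − a) = 1/991;  first 4 digits = (1, 9, 6, 1)

v_11(a) = 1 ≥ 1, so the series converges in ℤ_11 to 1/(1 − a) = 1/(1 − (-990)) = 1/991. Expand this rational in ℤ_11: compute digits iteratively via d_i = x_i mod 11, x_{i+1} = (x_i − d_i)/11. The first 4 digits are (1, 9, 6, 1).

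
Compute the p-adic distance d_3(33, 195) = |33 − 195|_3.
d_3(33, 195) = 1/81

Step 1 — x − y = 33 − 195 = -162. Step 2 — v_3(-162) = 4 (factor: -162 = −(3^4 · 2); the sign does not affect v_p). Step 3 — |x − y|_3 = 3^{-4} = 1/81.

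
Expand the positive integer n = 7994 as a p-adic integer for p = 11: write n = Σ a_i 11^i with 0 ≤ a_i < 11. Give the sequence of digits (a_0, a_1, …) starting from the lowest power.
(a_0, a_1, …) = (8, 0, 0, 6)

Repeated division by 11 gives the digits low-to-high: 7994 = 8 + 6·11^3. Digit sequence: (8, 0, 0, 6).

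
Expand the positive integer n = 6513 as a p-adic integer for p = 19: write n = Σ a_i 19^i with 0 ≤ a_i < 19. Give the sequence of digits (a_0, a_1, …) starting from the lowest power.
(a_0, a_1, …) = (15, 0, 18)

Repeated division by 19 gives the digits low-to-high: 6513 = 15 + 18·19^2. Digit sequence: (15, 0, 18).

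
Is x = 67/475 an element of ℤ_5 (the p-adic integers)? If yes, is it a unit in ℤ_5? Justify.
x ∉ ℤ_5 (v_5(x) = -2 < 0)

ℤ_5 = {x ∈ ℚ_5 : v_5(x) ≥ 0} and ℤ_5^× = {x ∈ ℤ_5 : v_5(x) = 0}. Here v_5(67/475) = v_5(num) − v_5(den) = -2; compare against these criteria.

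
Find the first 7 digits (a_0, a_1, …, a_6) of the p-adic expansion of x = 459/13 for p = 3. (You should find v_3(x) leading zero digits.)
(a_0, …, a_6) = (0, 0, 0, 2, 0, 2, 0)

v_3(459/13) = 3, so a_0 = ... = a_2 = 0. Factor out: x = 3^3 · u with u = 17/13 a unit in ℤ_3. Expand u iteratively via a_{v+i} = u_i mod 3, u_{i+1} = (u_i − a_{v+i})/3:
  u_0 = 17/13;  a_3 = 2;  u_1 = (u_0 − 2)/3 = -3/13
  u_1 = -3/13;  a_4 = 0;  u_2 = (u_1 − 0)/3 = -1/13
  u_2 = -1/13;  a_5 = 2;  u_3 = (u_2 − 2)/3 = -9/13
  u_3 = -9/13;  a_6 = 0;  u_4 = (u_3 − 0)/3 = -3/13
Digits: (0, 0, 0, 2, 0, 2, 0).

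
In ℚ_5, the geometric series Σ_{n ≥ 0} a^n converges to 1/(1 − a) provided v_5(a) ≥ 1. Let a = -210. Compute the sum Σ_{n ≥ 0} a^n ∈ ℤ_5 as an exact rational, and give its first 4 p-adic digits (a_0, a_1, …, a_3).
Σ a^n = 1/(1 − a) = 1/211;  first 4 digits = (1, 3, 0, 3)

v_5(a) = 1 ≥ 1, so the series converges in ℤ_5 to 1/(1 − a) = 1/(1 − (-210)) = 1/211. Expand this rational in ℤ_5: compute digits iteratively via d_i = x_i mod 5, x_{i+1} = (x_i − d_i)/5. The first 4 digits are (1, 3, 0, 3).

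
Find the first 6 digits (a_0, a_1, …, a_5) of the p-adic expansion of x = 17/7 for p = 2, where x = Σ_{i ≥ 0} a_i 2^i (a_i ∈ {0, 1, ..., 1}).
(a_0, …, a_5) = (1, 1, 1, 0, 0, 1)

v_2(17/7) = 0 (numerator and denominator both coprime to 2), so x ∈ ℤ_2^×. Compute digits iteratively via a_i = x_i mod 2, x_{i+1} = (x_i − a_i)/2, with x_0 = x:
  x_0 = 17/7;  a_0 = 1;  x_1 = (x_0 − 1)/2 = 5/7
  x_1 = 5/7;  a_1 = 1;  x_2 = (x_1 − 1)/2 = -1/7
  x_2 = -1/7;  a_2 = 1;  x_3 = (x_2 − 1)/2 = -4/7
  x_3 = -4/7;  a_3 = 0;  x_4 = (x_3 − 0)/2 = -2/7
  x_4 = -2/7;  a_4 = 0;  x_5 = (x_4 − 0)/2 = -1/7
  x_5 = -1/7;  a_5 = 1;  x_6 = (x_5 − 1)/2 = -4/7
Digits: (1, 1, 1, 0, 0, 1).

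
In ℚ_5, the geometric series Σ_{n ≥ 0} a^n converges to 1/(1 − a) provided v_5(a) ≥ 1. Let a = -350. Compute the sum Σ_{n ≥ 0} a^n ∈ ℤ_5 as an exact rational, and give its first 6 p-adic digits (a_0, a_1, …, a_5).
Σ a^n = 1/(1 − a) = 1/351;  first 6 digits = (1, 0, 1, 2, 0, 4)

v_5(a) = 2 ≥ 1, so the series converges in ℤ_5 to 1/(1 − a) = 1/(1 − (-350)) = 1/351. Expand this rational in ℤ_5: compute digits iteratively via d_i = x_i mod 5, x_{i+1} = (x_i − d_i)/5. The first 6 digits are (1, 0, 1, 2, 0, 4).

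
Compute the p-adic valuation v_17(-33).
v_17(-33) = 0

v_17(n) is the largest exponent k such that 17^k divides n. Factor out: -33 = -17^0 · 33. (Sign doesn't affect v_p.) So v_17(-33) = 0.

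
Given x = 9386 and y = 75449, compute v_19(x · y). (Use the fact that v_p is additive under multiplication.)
v_19(708164314) = 5

v_p(x) = 2 (factor: 9386 = 19^2 · 26); v_p(y) = 3 (factor: 75449 = 19^3 · 11). Additivity: v_p(xy) = v_p(x) + v_p(y) = 2 + 3 = 5. (Direct check: xy = 708164314 = 19^5 · (286).)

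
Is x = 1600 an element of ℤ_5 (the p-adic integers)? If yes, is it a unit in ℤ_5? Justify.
x ∈ ℤ_5 but not a unit; v_5(x) = 2 > 0

ℤ_5 = {x ∈ ℚ_5 : v_5(x) ≥ 0} and ℤ_5^× = {x ∈ ℤ_5 : v_5(x) = 0}. Here v_5(1600) = v_5(num) − v_5(den) = 2; compare against these criteria.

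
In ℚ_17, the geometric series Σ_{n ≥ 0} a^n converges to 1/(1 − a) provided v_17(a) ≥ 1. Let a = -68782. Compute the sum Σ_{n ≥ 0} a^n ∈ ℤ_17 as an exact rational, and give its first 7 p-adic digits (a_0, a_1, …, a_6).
Σ a^n = 1/(1 − a) = 1/68783;  first 7 digits = (1, 0, 0, 3, 16, 16, 8)

v_17(a) = 3 ≥ 1, so the series converges in ℤ_17 to 1/(1 − a) = 1/(1 − (-68782)) = 1/68783. Expand this rational in ℤ_17: compute digits iteratively via d_i = x_i mod 17, x_{i+1} = (x_i − d_i)/17. The first 7 digits are (1, 0, 0, 3, 16, 16, 8).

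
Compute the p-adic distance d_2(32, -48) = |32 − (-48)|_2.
d_2(32, -48) = 1/16

Step 1 — x − y = 32 − (-48) = 80. Step 2 — v_2(80) = 4 (factor: 80 = (2^4 · 5); the sign does not affect v_p). Step 3 — |x − y|_2 = 2^{-4} = 1/16.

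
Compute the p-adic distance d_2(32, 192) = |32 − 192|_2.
d_2(32, 192) = 1/32

Step 1 — x − y = 32 − 192 = -160. Step 2 — v_2(-160) = 5 (factor: -160 = −(2^5 · 5); the sign does not affect v_p). Step 3 — |x − y|_2 = 2^{-5} = 1/32.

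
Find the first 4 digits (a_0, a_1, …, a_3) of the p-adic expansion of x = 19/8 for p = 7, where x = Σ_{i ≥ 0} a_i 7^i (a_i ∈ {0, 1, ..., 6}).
(a_0, …, a_3) = (5, 4, 2, 4)

v_7(19/8) = 0 (numerator and denominator both coprime to 7), so x ∈ ℤ_7^×. Compute digits iteratively via a_i = x_i mod 7, x_{i+1} = (x_i − a_i)/7, with x_0 = x:
  x_0 = 19/8;  a_0 = 5;  x_1 = (x_0 − 5)/7 = -3/8
  x_1 = -3/8;  a_1 = 4;  x_2 = (x_1 − 4)/7 = -5/8
  x_2 = -5/8;  a_2 = 2;  x_3 = (x_2 − 2)/7 = -3/8
  x_3 = -3/8;  a_3 = 4;  x_4 = (x_3 − 4)/7 = -5/8
Digits: (5, 4, 2, 4).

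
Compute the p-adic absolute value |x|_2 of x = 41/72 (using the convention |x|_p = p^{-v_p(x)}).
|41/72|_2 = 8

Step 1 — compute v_2(x) by factoring powers of 2 out of the numerator and denominator: v_2(41/72) = -3. Step 2 — apply |x|_p = p^{-v_p(x)} = 2^{3} = 8.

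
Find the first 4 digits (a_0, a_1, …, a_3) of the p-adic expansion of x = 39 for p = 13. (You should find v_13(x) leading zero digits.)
(a_0, …, a_3) = (0, 3, 0, 0)

v_13(39) = 1, so a_0 = ... = a_0 = 0. Factor out: x = 13^1 · u with u = 3 a unit in ℤ_13. Expand u iteratively via a_{v+i} = u_i mod 13, u_{i+1} = (u_i − a_{v+i})/13:
  u_0 = 3;  a_1 = 3;  u_1 = (u_0 − 3)/13 = 0
  u_1 = 0;  a_2 = 0;  u_2 = (u_1 − 0)/13 = 0
  u_2 = 0;  a_3 = 0;  u_3 = (u_2 − 0)/13 = 0
Digits: (0, 3, 0, 0).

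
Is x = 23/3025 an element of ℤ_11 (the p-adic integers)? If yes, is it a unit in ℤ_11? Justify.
x ∉ ℤ_11 (v_11(x) = -2 < 0)

ℤ_11 = {x ∈ ℚ_11 : v_11(x) ≥ 0} and ℤ_11^× = {x ∈ ℤ_11 : v_11(x) = 0}. Here v_11(23/3025) = v_11(num) − v_11(den) = -2; compare against these criteria.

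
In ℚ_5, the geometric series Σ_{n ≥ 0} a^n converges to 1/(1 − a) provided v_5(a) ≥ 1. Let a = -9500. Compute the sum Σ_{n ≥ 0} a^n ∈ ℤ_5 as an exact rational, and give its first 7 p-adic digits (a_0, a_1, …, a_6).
Σ a^n = 1/(1 − a) = 1/9501;  first 7 digits = (1, 0, 0, 4, 4, 1, 0)

v_5(a) = 3 ≥ 1, so the series converges in ℤ_5 to 1/(1 − a) = 1/(1 − (-9500)) = 1/9501. Expand this rational in ℤ_5: compute digits iteratively via d_i = x_i mod 5, x_{i+1} = (x_i − d_i)/5. The first 7 digits are (1, 0, 0, 4, 4, 1, 0).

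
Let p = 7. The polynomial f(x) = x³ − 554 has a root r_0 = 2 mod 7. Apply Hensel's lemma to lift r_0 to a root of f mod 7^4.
r_3 = 170 (mod 2401)

Hensel: r_{i+1} = r_i − f(r_i)/f′(r_i) mod 7^{i+2}, where f′(x) = 3x². Iterate:
  r_0 = 2 (mod 7)
  r_1 = 23 (mod 49)
  r_2 = 170 (mod 343)
  r_3 = 170 (mod 2401)
Final: r = 170 with f(r) ≡ 0 mod 7^4.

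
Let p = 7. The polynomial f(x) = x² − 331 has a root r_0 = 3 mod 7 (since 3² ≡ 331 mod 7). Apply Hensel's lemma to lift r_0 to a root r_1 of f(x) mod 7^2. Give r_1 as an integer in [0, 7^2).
r_1 = 24 (mod 49)

Hensel's recurrence: r_{i+1} = r_i − f(r_i)·(f′(r_i))^{-1} mod 7^{i+2}, with f′(x) = 2x. Iterate:
  r_0 = 3 (mod 7)
  r_1 = 24 (mod 49)
Final: r_1 = 24, and one checks f(r_1) ≡ 0 mod 7^2.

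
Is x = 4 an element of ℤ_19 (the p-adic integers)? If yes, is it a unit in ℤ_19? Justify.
x ∈ ℤ_19^× (unit); v_19(x) = 0

ℤ_19 = {x ∈ ℚ_19 : v_19(x) ≥ 0} and ℤ_19^× = {x ∈ ℤ_19 : v_19(x) = 0}. Here v_19(4) = v_19(num) − v_19(den) = 0; compare against these criteria.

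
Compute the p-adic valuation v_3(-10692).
v_3(-10692) = 5

v_3(n) is the largest exponent k such that 3^k divides n. Factor out: -10692 = -3^5 · 44. (Sign doesn't affect v_p.) So v_3(-10692) = 5.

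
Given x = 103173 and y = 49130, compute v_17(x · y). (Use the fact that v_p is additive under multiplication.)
v_17(5068889490) = 6

v_p(x) = 3 (factor: 103173 = 17^3 · 21); v_p(y) = 3 (factor: 49130 = 17^3 · 10). Additivity: v_p(xy) = v_p(x) + v_p(y) = 3 + 3 = 6. (Direct check: xy = 5068889490 = 17^6 · (210).)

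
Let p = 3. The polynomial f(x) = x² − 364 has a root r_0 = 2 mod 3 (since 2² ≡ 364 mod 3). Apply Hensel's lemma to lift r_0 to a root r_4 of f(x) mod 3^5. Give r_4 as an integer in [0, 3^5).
r_4 = 11 (mod 243)

Hensel's recurrence: r_{i+1} = r_i − f(r_i)·(f′(r_i))^{-1} mod 3^{i+2}, with f′(x) = 2x. Iterate:
  r_0 = 2 (mod 3)
  r_1 = 2 (mod 9)
  r_2 = 11 (mod 27)
  r_3 = 11 (mod 81)
  r_4 = 11 (mod 243)
Final: r_4 = 11, and one checks f(r_4) ≡ 0 mod 3^5.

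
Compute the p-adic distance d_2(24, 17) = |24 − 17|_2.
d_2(24, 17) = 1

Step 1 — x − y = 24 − 17 = 7. Step 2 — v_2(7) = 0 (factor: 7 = (2^0 · 7); the sign does not affect v_p). Step 3 — |x − y|_2 = 2^{0} = 1.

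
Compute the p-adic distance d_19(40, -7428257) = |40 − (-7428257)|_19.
d_19(40, -7428257) = 1/2476099

Step 1 — x − y = 40 − (-7428257) = 7428297. Step 2 — v_19(7428297) = 5 (factor: 7428297 = (19^5 · 3); the sign does not affect v_p). Step 3 — |x − y|_19 = 19^{-5} = 1/2476099.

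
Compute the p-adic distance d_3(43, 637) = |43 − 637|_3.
d_3(43, 637) = 1/27

Step 1 — x − y = 43 − 637 = -594. Step 2 — v_3(-594) = 3 (factor: -594 = −(3^3 · 22); the sign does not affect v_p). Step 3 — |x − y|_3 = 3^{-3} = 1/27.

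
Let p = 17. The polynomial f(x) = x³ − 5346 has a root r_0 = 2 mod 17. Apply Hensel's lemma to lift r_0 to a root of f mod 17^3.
r_2 = 3385 (mod 4913)

Hensel: r_{i+1} = r_i − f(r_i)/f′(r_i) mod 17^{i+2}, where f′(x) = 3x². Iterate:
  r_0 = 2 (mod 17)
  r_1 = 206 (mod 289)
  r_2 = 3385 (mod 4913)
Final: r = 3385 with f(r) ≡ 0 mod 17^3.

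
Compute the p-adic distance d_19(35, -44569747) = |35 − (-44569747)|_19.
d_19(35, -44569747) = 1/2476099

Step 1 — x − y = 35 − (-44569747) = 44569782. Step 2 — v_19(44569782) = 5 (factor: 44569782 = (19^5 · 18); the sign does not affect v_p). Step 3 — |x − y|_19 = 19^{-5} = 1/2476099.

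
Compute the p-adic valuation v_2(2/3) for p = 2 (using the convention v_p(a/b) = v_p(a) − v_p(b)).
v_2(2/3) = 1

Factor powers of 2 from the numerator and denominator of the reduced fraction: 2 = 2^1 · 1 and 3 = 2^0 · 3. Apply v_p(a/b) = v_p(a) − v_p(b): v_2(2/3) = 1 − 0 = 1.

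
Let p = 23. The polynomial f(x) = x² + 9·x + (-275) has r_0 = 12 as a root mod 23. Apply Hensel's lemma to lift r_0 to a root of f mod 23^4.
r_3 = 146706 (mod 279841)

Hensel: r_{i+1} = r_i − f(r_i)·(f′(r_i))^{-1} mod 23^{i+2}, f′(x) = 2x + 9. Iterate:
  r_0 = 12 (mod 23)
  r_1 = 173 (mod 529)
  r_2 = 702 (mod 12167)
  r_3 = 146706 (mod 279841)
Final: r = 146706 satisfies f(r) ≡ 0 mod 23^4.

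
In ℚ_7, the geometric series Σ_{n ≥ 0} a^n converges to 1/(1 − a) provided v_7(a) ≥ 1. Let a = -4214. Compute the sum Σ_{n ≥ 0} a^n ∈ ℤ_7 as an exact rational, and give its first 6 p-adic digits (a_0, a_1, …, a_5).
Σ a^n = 1/(1 − a) = 1/4215;  first 6 digits = (1, 0, 5, 1, 2, 6)

v_7(a) = 2 ≥ 1, so the series converges in ℤ_7 to 1/(1 − a) = 1/(1 − (-4214)) = 1/4215. Expand this rational in ℤ_7: compute digits iteratively via d_i = x_i mod 7, x_{i+1} = (x_i − d_i)/7. The first 6 digits are (1, 0, 5, 1, 2, 6).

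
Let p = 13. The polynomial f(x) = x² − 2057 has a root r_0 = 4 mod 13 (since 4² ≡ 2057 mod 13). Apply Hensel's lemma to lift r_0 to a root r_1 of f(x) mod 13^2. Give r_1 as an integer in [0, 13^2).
r_1 = 69 (mod 169)

Hensel's recurrence: r_{i+1} = r_i − f(r_i)·(f′(r_i))^{-1} mod 13^{i+2}, with f′(x) = 2x. Iterate:
  r_0 = 4 (mod 13)
  r_1 = 69 (mod 169)
Final: r_1 = 69, and one checks f(r_1) ≡ 0 mod 13^2.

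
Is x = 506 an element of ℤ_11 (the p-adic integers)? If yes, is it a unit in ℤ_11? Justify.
x ∈ ℤ_11 but not a unit; v_11(x) = 1 > 0

ℤ_11 = {x ∈ ℚ_11 : v_11(x) ≥ 0} and ℤ_11^× = {x ∈ ℤ_11 : v_11(x) = 0}. Here v_11(506) = v_11(num) − v_11(den) = 1; compare against these criteria.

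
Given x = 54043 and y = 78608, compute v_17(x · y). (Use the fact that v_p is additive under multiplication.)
v_17(4248212144) = 6

v_p(x) = 3 (factor: 54043 = 17^3 · 11); v_p(y) = 3 (factor: 78608 = 17^3 · 16). Additivity: v_p(xy) = v_p(x) + v_p(y) = 3 + 3 = 6. (Direct check: xy = 4248212144 = 17^6 · (176).)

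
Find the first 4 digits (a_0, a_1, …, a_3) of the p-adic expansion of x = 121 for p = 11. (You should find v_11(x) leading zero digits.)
(a_0, …, a_3) = (0, 0, 1, 0)

v_11(121) = 2, so a_0 = ... = a_1 = 0. Factor out: x = 11^2 · u with u = 1 a unit in ℤ_11. Expand u iteratively via a_{v+i} = u_i mod 11, u_{i+1} = (u_i − a_{v+i})/11:
  u_0 = 1;  a_2 = 1;  u_1 = (u_0 − 1)/11 = 0
  u_1 = 0;  a_3 = 0;  u_2 = (u_1 − 0)/11 = 0
Digits: (0, 0, 1, 0).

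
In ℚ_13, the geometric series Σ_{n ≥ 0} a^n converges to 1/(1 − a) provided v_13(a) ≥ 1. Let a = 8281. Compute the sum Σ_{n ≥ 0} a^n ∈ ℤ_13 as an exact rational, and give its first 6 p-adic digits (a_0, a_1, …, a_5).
Σ a^n = 1/(1 − a) = -1/8280;  first 6 digits = (1, 0, 10, 3, 9, 2)

v_13(a) = 2 ≥ 1, so the series converges in ℤ_13 to 1/(1 − a) = 1/(1 − 8281) = -1/8280. Expand this rational in ℤ_13: compute digits iteratively via d_i = x_i mod 13, x_{i+1} = (x_i − d_i)/13. The first 6 digits are (1, 0, 10, 3, 9, 2).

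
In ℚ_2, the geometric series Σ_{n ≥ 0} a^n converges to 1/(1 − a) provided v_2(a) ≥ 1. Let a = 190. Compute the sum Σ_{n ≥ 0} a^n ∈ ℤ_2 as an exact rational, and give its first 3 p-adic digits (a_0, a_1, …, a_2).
Σ a^n = 1/(1 − a) = -1/189;  first 3 digits = (1, 1, 0)

v_2(a) = 1 ≥ 1, so the series converges in ℤ_2 to 1/(1 − a) = 1/(1 − 190) = -1/189. Expand this rational in ℤ_2: compute digits iteratively via d_i = x_i mod 2, x_{i+1} = (x_i − d_i)/2. The first 3 digits are (1, 1, 0).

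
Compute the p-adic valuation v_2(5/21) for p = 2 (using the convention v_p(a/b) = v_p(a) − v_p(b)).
v_2(5/21) = 0

Factor powers of 2 from the numerator and denominator of the reduced fraction: 5 = 2^0 · 5 and 21 = 2^0 · 21. Apply v_p(a/b) = v_p(a) − v_p(b): v_2(5/21) = 0 − 0 = 0.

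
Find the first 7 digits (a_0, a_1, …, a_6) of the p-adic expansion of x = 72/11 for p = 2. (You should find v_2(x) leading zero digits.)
(a_0, …, a_6) = (0, 0, 0, 1, 1, 0, 1)

v_2(72/11) = 3, so a_0 = ... = a_2 = 0. Factor out: x = 2^3 · u with u = 9/11 a unit in ℤ_2. Expand u iteratively via a_{v+i} = u_i mod 2, u_{i+1} = (u_i − a_{v+i})/2:
  u_0 = 9/11;  a_3 = 1;  u_1 = (u_0 − 1)/2 = -1/11
  u_1 = -1/11;  a_4 = 1;  u_2 = (u_1 − 1)/2 = -6/11
  u_2 = -6/11;  a_5 = 0;  u_3 = (u_2 − 0)/2 = -3/11
  u_3 = -3/11;  a_6 = 1;  u_4 = (u_3 − 1)/2 = -7/11
Digits: (0, 0, 0, 1, 1, 0, 1).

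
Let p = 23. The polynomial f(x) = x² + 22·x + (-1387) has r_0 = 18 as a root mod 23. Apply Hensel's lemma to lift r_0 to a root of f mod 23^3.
r_2 = 11932 (mod 12167)

Hensel: r_{i+1} = r_i − f(r_i)·(f′(r_i))^{-1} mod 23^{i+2}, f′(x) = 2x + 22. Iterate:
  r_0 = 18 (mod 23)
  r_1 = 294 (mod 529)
  r_2 = 11932 (mod 12167)
Final: r = 11932 satisfies f(r) ≡ 0 mod 23^3.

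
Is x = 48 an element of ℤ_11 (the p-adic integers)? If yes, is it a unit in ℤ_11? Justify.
x ∈ ℤ_11^× (unit); v_11(x) = 0

ℤ_11 = {x ∈ ℚ_11 : v_11(x) ≥ 0} and ℤ_11^× = {x ∈ ℤ_11 : v_11(x) = 0}. Here v_11(48) = v_11(num) − v_11(den) = 0; compare against these criteria.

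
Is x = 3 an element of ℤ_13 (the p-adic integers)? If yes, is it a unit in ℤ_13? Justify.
x ∈ ℤ_13^× (unit); v_13(x) = 0

ℤ_13 = {x ∈ ℚ_13 : v_13(x) ≥ 0} and ℤ_13^× = {x ∈ ℤ_13 : v_13(x) = 0}. Here v_13(3) = v_13(num) − v_13(den) = 0; compare against these criteria.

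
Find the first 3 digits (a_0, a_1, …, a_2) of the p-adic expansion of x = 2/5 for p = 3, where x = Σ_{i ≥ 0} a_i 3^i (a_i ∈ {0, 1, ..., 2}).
(a_0, …, a_2) = (1, 1, 2)

v_3(2/5) = 0 (numerator and denominator both coprime to 3), so x ∈ ℤ_3^×. Compute digits iteratively via a_i = x_i mod 3, x_{i+1} = (x_i − a_i)/3, with x_0 = x:
  x_0 = 2/5;  a_0 = 1;  x_1 = (x_0 − 1)/3 = -1/5
  x_1 = -1/5;  a_1 = 1;  x_2 = (x_1 − 1)/3 = -2/5
  x_2 = -2/5;  a_2 = 2;  x_3 = (x_2 − 2)/3 = -4/5
Digits: (1, 1, 2).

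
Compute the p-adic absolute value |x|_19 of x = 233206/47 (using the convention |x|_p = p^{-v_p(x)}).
|233206/47|_19 = 1/6859

Step 1 — compute v_19(x) by factoring powers of 19 out of the numerator and denominator: v_19(233206/47) = 3. Step 2 — apply |x|_p = p^{-v_p(x)} = 19^{-3} = 1/6859.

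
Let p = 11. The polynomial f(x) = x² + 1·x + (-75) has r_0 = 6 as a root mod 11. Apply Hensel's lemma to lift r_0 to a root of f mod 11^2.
r_1 = 83 (mod 121)

Hensel: r_{i+1} = r_i − f(r_i)·(f′(r_i))^{-1} mod 11^{i+2}, f′(x) = 2x + 1. Iterate:
  r_0 = 6 (mod 11)
  r_1 = 83 (mod 121)
Final: r = 83 satisfies f(r) ≡ 0 mod 11^2.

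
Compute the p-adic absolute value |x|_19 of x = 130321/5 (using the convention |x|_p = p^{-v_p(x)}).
|130321/5|_19 = 1/130321

Step 1 — compute v_19(x) by factoring powers of 19 out of the numerator and denominator: v_19(130321/5) = 4. Step 2 — apply |x|_p = p^{-v_p(x)} = 19^{-4} = 1/130321.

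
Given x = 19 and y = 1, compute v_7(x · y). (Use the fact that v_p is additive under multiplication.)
v_7(19) = 0

v_p(x) = 0 (factor: 19 = 7^0 · 19); v_p(y) = 0 (factor: 1 = 7^0 · 1). Additivity: v_p(xy) = v_p(x) + v_p(y) = 0 + 0 = 0. (Direct check: xy = 19 = 7^0 · (19).)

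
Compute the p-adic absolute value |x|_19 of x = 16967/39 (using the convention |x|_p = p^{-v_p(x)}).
|16967/39|_19 = 1/361

Step 1 — compute v_19(x) by factoring powers of 19 out of the numerator and denominator: v_19(16967/39) = 2. Step 2 — apply |x|_p = p^{-v_p(x)} = 19^{-2} = 1/361.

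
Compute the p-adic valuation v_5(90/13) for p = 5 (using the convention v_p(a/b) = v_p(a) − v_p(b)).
v_5(90/13) = 1

Factor powers of 5 from the numerator and denominator of the reduced fraction: 90 = 5^1 · 18 and 13 = 5^0 · 13. Apply v_p(a/b) = v_p(a) − v_p(b): v_5(90/13) = 1 − 0 = 1.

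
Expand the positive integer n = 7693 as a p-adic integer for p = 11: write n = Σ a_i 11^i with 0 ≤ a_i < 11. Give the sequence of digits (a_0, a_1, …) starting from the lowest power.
(a_0, a_1, …) = (4, 6, 8, 5)

Repeated division by 11 gives the digits low-to-high: 7693 = 4 + 6·11^1 + 8·11^2 + 5·11^3. Digit sequence: (4, 6, 8, 5).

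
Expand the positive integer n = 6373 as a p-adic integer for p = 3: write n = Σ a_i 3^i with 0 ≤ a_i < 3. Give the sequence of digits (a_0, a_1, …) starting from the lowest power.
(a_0, a_1, …) = (1, 0, 0, 2, 0, 2, 2, 2)

Repeated division by 3 gives the digits low-to-high: 6373 = 1 + 2·3^3 + 2·3^5 + 2·3^6 + 2·3^7. Digit sequence: (1, 0, 0, 2, 0, 2, 2, 2).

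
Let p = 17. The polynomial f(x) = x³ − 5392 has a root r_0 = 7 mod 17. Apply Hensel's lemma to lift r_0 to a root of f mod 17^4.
r_3 = 33412 (mod 83521)

Hensel: r_{i+1} = r_i − f(r_i)/f′(r_i) mod 17^{i+2}, where f′(x) = 3x². Iterate:
  r_0 = 7 (mod 17)
  r_1 = 177 (mod 289)
  r_2 = 3934 (mod 4913)
  r_3 = 33412 (mod 83521)
Final: r = 33412 with f(r) ≡ 0 mod 17^4.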